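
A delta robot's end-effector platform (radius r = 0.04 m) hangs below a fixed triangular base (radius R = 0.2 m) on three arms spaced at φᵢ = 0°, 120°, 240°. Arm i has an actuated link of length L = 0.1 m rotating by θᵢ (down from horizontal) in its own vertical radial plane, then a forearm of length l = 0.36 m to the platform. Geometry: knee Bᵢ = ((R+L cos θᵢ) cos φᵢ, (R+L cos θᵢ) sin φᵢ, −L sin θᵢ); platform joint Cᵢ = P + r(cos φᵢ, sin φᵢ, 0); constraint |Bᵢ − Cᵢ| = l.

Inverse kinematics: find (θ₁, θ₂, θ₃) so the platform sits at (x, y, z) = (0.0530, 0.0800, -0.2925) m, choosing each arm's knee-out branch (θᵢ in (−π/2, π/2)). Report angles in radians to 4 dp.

θ₁ = 0.0877, θ₂ = 0.1746, θ₃ = 1.1347

arm 1 (φ=0.0°): x'=0.0530, y'=0.0800
  A cos θ + B sin θ = C:  0.1070·cos θ + -0.2925·sin θ = 0.0810
  √(A²+B²)=0.3115;  θ1 = -1.2201+1.3078 ≈ 0.0877
arm 2 (φ=120.0°): x'=0.0428, y'=-0.0859
  A cos θ + B sin θ = C:  0.1172·cos θ + -0.2925·sin θ = 0.0646
  √(A²+B²)=0.3151;  θ2 = -1.1896+1.3642 ≈ 0.1746
rotate P by −φ3: (-0.0958, 0.0059, -0.2925)
  A cos θ + B sin θ = C:  0.2558·cos θ + -0.2925·sin θ = -0.1571
  γ=atan2(-0.2925,0.2558)=-0.8523;  ψ=arccos(-0.4043)=1.9870;  θ3=γ+ψ≈1.1347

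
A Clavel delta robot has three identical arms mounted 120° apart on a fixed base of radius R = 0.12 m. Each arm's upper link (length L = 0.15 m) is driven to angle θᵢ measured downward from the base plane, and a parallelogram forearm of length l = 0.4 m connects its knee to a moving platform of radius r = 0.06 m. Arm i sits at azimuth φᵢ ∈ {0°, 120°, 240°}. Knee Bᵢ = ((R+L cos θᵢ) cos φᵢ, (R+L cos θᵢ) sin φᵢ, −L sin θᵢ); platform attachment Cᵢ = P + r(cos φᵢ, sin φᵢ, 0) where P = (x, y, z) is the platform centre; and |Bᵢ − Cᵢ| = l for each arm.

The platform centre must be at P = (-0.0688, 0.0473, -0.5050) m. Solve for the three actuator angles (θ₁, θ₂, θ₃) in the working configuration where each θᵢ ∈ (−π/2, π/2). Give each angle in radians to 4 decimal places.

rotate P by −φ1: (-0.0688, 0.0473, -0.5050)
  e−x'=0.1288;  (l²−L²−(e−x')²−y'²−z²)/2L = -0.4545
  θ1 = atan2(B,A) + arccos(C/0.5212) = 1.3092
φ2=120.0° → target in arm frame (0.0754, 0.0359)
  e−x'=-0.0154;  (l²−L²−(e−x')²−y'²−z²)/2L = -0.3968
  γ=atan2(-0.5050,-0.0154)=-1.6012;  ψ=arccos(-0.7855)=2.4742;  θ2=γ+ψ≈0.8730
arm 3 (φ=240.0°): x'=-0.0066, y'=-0.0832
  e−x'=0.0666;  (l²−L²−(e−x')²−y'²−z²)/2L = -0.4296
  θ3 = atan2(B,A) + arccos(C/0.5094) = 1.1347

θ₁ = 1.3092, θ₂ = 0.8730, θ₃ = 1.1347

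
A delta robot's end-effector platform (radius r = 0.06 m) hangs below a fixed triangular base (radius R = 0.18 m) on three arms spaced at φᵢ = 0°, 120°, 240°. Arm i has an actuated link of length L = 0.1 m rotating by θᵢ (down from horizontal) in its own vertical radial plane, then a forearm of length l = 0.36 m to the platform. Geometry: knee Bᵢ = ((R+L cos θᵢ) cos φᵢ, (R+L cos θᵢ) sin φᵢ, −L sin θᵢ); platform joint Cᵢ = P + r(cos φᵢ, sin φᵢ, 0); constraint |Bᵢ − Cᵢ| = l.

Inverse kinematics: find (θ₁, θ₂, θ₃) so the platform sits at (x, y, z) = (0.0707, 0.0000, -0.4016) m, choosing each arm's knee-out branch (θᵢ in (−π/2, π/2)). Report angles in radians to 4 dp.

θ₁ = 0.6987, θ₂ = 1.3095, θ₃ = 1.3095

rotate P by −φ1: (0.0707, 0.0000, -0.4016)
  e−x'=0.0493;  (l²−L²−(e−x')²−y'²−z²)/2L = -0.2206
  γ=atan2(-0.4016,0.0493)=-1.4486;  ψ=arccos(-0.5451)=2.1473;  θ1=γ+ψ≈0.6987
φ2=120.0° → target in arm frame (-0.0353, -0.0612)
  e−x'=0.1553;  (l²−L²−(e−x')²−y'²−z²)/2L = -0.3478
  γ=atan2(-0.4016,0.1553)=-1.2017;  ψ=arccos(-0.8078)=2.5112;  θ2=γ+ψ≈1.3095
φ3=240.0° → target in arm frame (-0.0354, 0.0612)
  A cos θ + B sin θ = C:  0.1554·cos θ + -0.4016·sin θ = -0.3478
  √(A²+B²)=0.4306;  θ3 = -1.2017+2.5112 ≈ 1.3095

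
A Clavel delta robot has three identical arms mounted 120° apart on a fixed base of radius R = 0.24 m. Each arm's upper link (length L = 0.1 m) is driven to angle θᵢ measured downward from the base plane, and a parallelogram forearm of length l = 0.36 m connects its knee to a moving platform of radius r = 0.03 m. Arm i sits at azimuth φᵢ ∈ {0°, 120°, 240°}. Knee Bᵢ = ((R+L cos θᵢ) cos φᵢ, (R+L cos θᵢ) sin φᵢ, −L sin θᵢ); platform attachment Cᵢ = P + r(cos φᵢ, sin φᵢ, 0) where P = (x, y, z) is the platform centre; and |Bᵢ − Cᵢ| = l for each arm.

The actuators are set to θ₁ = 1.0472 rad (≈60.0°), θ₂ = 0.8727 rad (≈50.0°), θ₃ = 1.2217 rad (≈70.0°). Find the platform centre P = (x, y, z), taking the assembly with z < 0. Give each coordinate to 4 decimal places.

(0.0002, 0.0270, -0.3343)

O1 = (0.2600·cos0.0°, 0.2600·sin0.0°, -0.0866) = (0.2600, 0.0000, -0.0866)
φ2=120.0°: virtual centre (-0.1371, 0.2375, -0.0766), radius l
φ3=240.0°: virtual centre (-0.1221, -0.2115, -0.0940), radius l
|O₂|²−|O₁|² = 0.0060;  |O₃|²−|O₁|² = -0.0066
[-0.7943 0.4751 0.0200]·P = 0.0060;  [-0.7642 -0.4230 -0.0147]·P = -0.0066
Cramer: x(z) = 0.0009+0.0021z;  y(z) = 0.0141-0.0386z
into |P−O₁|² = l²: 1.0015z² + 0.1710z + -0.0548 = 0;  Δ = 0.2486;  z = -0.3343 or 0.1635 → z<0 root = -0.3343
x = 0.0002, y = 0.0270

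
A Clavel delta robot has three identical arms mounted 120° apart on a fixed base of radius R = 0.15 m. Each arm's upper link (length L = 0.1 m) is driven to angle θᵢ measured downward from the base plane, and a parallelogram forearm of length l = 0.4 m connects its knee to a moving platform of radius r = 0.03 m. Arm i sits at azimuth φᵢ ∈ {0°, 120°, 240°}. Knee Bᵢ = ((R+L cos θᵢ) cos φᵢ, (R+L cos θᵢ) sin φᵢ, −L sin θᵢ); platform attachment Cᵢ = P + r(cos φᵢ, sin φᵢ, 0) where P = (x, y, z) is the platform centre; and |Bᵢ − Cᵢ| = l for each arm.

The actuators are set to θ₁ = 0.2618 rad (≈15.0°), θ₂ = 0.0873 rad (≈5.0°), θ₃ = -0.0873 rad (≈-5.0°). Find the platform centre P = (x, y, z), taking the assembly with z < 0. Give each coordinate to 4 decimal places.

(-0.0282, -0.0157, -0.3418)

φ1=0.0°: virtual centre (0.2166, 0.0000, -0.0259), radius l
φ2=120.0°: virtual centre (-0.1098, 0.1902, -0.0087), radius l
S3 = (0.2196·cos240.0°, 0.2196·sin240.0°, 0.0087) = (-0.1098, -0.1902, 0.0087)
eliminate P² terms by subtracting sphere 1 from 2 and 3
plane₁₂: -0.6528x+0.3804y+0.0343z = 0.0007
det = 0.4966;  x = -0.0011+0.0793z,  y = 0.0000+0.0458z
sphere 1 gives Az²+Bz+C=0 with A=1.0084, B=0.0172, C=-0.1119;  B²−4AC=0.4518;  roots -0.3418, 0.3247;  negative root z = -0.3418
x = -0.0282, y = -0.0157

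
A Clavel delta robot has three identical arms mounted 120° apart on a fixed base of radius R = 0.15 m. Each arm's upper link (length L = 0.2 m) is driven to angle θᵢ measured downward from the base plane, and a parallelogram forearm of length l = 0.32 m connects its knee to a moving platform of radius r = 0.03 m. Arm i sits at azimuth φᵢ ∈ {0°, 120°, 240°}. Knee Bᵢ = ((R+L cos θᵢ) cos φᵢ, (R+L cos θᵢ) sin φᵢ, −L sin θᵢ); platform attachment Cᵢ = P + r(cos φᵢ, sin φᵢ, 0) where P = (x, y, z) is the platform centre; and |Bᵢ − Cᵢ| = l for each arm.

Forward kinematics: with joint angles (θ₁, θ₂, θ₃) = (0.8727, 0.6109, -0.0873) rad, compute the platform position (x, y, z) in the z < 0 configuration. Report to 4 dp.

φ1=0.0°: virtual centre (0.2486, 0.0000, -0.1532), radius l
O2 = (0.2838·cos120.0°, 0.2838·sin120.0°, -0.1147) = (-0.1419, 0.2458, -0.1147)
arm 3 at φ=240.0°: (R−r)+L cos θ3 = 0.3192;  O3 = (-0.1596, -0.2765, 0.0174)
|O₂|²−|O₁|² = 0.0085;  |O₃|²−|O₁|² = 0.0170
linear system: -0.7809x+0.4916y = 0.0085−0.0770z; -0.8163x+-0.5529y = 0.0170−0.3413z
det = 0.8331;  x = -0.0156+0.2525z,  y = -0.0076+0.2445z
sphere 1 gives Az²+Bz+C=0 with A=1.1235, B=0.1693, C=-0.0091;  B²−4AC=0.0695;  roots -0.1926, 0.0419;  negative root z = -0.1926
x = -0.0643, y = -0.0547

(-0.0643, -0.0547, -0.1926)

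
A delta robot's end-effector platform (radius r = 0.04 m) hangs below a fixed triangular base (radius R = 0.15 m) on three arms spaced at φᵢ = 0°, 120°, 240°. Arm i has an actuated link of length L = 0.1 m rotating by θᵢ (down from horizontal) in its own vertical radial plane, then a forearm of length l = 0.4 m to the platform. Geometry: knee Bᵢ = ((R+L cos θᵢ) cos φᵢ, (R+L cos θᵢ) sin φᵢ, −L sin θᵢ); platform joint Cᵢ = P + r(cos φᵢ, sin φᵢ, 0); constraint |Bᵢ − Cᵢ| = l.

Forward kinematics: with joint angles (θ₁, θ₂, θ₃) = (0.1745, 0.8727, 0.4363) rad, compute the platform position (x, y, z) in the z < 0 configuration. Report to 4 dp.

φ1=0.0°: virtual centre (0.2085, 0.0000, -0.0174), radius l
O2 = (0.1743·cos120.0°, 0.1743·sin120.0°, -0.0766) = (-0.0871, 0.1509, -0.0766)
arm 3 at φ=240.0°: (R−r)+L cos θ3 = 0.2006;  O3 = (-0.1003, -0.1738, -0.0423)
|O₂|²−|O₁|² = -0.0075;  |O₃|²−|O₁|² = -0.0017
plane₁₂: -0.5912x+0.3019y+-0.1185z = -0.0075
Cramer: x(z) = 0.0080-0.1434z;  y(z) = -0.0093+0.1116z
quadratic in z: (1.0330)z²+(0.0902)z+(-0.1194)=0, √Δ=0.7082 → z ∈ {-0.3864, 0.2992}; z = -0.3864 (taking z<0)
x = 0.0634, y = -0.0524

(0.0634, -0.0524, -0.3864)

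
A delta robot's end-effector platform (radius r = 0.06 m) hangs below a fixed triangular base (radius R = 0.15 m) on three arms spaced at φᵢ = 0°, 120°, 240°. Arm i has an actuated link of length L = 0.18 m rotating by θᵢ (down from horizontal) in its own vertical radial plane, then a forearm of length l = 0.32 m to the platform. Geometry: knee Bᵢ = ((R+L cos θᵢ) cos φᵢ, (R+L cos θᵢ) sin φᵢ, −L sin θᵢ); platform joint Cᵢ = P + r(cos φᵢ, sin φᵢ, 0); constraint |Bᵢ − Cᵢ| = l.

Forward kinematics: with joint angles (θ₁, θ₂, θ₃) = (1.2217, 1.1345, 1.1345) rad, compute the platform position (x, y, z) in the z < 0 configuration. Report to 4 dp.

(-0.0169, 0.0000, -0.4412)

arm 1 at φ=0.0°: e+L cos θ1 = 0.1516;  centre 1 = (0.1516, 0.0000, -0.1691)
arm 2 at φ=120.0°: e+L cos θ2 = 0.1661;  centre 2 = (-0.0830, 0.1438, -0.1631)
arm 3 at φ=240.0°: e+L cos θ3 = 0.1661;  centre 3 = (-0.0830, -0.1438, -0.1631)
|centre ₂|²−|centre ₁|² = 0.0026;  |centre ₃|²−|centre ₁|² = 0.0026
linear system: -0.4692x+0.2876y = 0.0026−0.0120z; -0.4692x+-0.2876y = 0.0026−0.0120z
Cramer: x(z) = -0.0056+0.0256z;  y(z) = 0.0000-0.0000z
into |P−centre ₁|² = l²: 1.0007z² + 0.3302z + -0.0491 = 0;  Δ = 0.3056;  z = -0.4412 or 0.1112 → z<0 root = -0.4412
x = -0.0169, y = 0.0000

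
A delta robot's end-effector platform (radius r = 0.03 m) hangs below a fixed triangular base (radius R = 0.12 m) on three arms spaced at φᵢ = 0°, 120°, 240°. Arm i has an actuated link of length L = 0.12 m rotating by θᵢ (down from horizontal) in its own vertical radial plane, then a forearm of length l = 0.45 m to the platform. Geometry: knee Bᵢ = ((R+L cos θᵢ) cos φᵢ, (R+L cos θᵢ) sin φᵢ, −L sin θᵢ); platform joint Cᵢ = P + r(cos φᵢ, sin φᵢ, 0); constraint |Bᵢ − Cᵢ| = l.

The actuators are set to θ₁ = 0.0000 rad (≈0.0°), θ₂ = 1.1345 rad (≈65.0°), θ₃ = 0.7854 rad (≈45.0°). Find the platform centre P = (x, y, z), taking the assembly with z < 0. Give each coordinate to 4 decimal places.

arm 1 at φ=0.0°: ρ1 = 0.2100;  O1 = (0.2100, 0.0000, 0.0000)
φ2=120.0°: virtual centre (-0.0704, 0.1219, -0.1088), radius l
φ3=240.0°: virtual centre (-0.0874, -0.1514, -0.0849), radius l
|O₂|²−|O₁|² = -0.0125;  |O₃|²−|O₁|² = -0.0063
plane₁₂: -0.5607x+0.2437y+-0.2175z = -0.0125
Cramer: x(z) = 0.0169-0.3407z;  y(z) = -0.0123+0.1088z
quadratic in z: (1.1279)z²+(0.1289)z+(-0.1651)=0, √Δ=0.8725 → z ∈ {-0.4439, 0.3297}; z = -0.4439 (taking z<0)
x = 0.1681, y = -0.0606

(0.1681, -0.0606, -0.4439)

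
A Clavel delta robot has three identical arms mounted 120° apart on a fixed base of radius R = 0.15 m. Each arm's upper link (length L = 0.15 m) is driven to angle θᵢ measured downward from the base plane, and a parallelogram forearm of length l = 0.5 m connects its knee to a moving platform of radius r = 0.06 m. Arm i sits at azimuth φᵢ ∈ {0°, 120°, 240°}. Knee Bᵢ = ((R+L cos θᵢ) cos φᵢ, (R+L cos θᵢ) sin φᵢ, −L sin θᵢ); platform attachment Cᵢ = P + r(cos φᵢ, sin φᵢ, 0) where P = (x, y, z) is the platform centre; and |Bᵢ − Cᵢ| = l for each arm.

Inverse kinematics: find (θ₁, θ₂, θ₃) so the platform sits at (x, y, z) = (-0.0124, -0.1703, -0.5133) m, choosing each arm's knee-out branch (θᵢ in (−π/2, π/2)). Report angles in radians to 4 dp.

arm 1 (φ=0.0°): x'=-0.0124, y'=-0.1703
  A cos θ + B sin θ = C:  0.1024·cos θ + -0.5133·sin θ = -0.2515
  θ1 = atan2(B,A) + arccos(C/0.5234) = 0.6982
arm 2 (φ=120.0°): x'=-0.1413, y'=0.0959
  A=0.2313, B=-0.5133, C=(l²−L²−A²−y'²−z²)/(2L)=-0.3289
  √(A²+B²)=0.5630;  θ2 = -1.1475+2.1946 ≈ 1.0472
rotate P by −φ3: (0.1537, 0.0744, -0.5133)
  A=-0.0637, B=-0.5133, C=(l²−L²−A²−y'²−z²)/(2L)=-0.1519
  θ3 = atan2(B,A) + arccos(C/0.5172) = 0.1746

θ₁ = 0.6982, θ₂ = 1.0472, θ₃ = 0.1746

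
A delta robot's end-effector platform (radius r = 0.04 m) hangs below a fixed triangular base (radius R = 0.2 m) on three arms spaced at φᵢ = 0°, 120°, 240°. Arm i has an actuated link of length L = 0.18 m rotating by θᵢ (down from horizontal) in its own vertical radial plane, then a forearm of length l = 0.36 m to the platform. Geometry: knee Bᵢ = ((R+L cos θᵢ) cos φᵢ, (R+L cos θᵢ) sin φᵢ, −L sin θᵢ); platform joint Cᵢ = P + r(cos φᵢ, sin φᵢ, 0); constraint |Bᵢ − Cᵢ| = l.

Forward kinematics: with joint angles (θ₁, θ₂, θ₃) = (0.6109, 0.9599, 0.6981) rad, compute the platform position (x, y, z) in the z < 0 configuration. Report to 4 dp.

O1 = (0.3074·cos0.0°, 0.3074·sin0.0°, -0.1032) = (0.3074, 0.0000, -0.1032)
O2 = (0.2632·cos120.0°, 0.2632·sin120.0°, -0.1474) = (-0.1316, 0.2280, -0.1474)
O3 = (0.2979·cos240.0°, 0.2979·sin240.0°, -0.1157) = (-0.1489, -0.2580, -0.1157)
eliminate P² terms by subtracting sphere 1 from 2 and 3
plane₁₂: -0.8781x+0.4560y+-0.0884z = -0.0141
det = 0.8693;  x = 0.0100+-0.0655z,  y = -0.0118+0.0677z
into |P−O₁|² = l²: 1.0089z² + 0.2439z + -0.0303 = 0;  Δ = 0.1819;  z = -0.3322 or 0.0905 → z<0 root = -0.3322
x = 0.0318, y = -0.0342

(0.0318, -0.0342, -0.3322)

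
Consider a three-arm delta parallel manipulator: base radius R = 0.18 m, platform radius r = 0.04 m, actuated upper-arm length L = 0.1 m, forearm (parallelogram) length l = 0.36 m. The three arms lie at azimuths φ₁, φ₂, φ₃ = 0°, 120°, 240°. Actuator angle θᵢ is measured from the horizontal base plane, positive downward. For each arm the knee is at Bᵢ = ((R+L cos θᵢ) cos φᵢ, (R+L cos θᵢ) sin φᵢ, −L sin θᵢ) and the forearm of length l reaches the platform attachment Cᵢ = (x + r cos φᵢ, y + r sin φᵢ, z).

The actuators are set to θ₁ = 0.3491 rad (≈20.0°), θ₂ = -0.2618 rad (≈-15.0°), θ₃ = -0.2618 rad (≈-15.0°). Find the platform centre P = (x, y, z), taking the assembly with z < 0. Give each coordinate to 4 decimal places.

arm 1 at φ=0.0°: e+L cos θ1 = 0.2340;  O1 = (0.2340, 0.0000, -0.0342)
φ2=120.0°: virtual centre (-0.1183, 0.2049, 0.0259), radius l
O3 = (0.2366·cos240.0°, 0.2366·sin240.0°, 0.0259) = (-0.1183, -0.2049, 0.0259)
subtract pairs → two planes through P
linear system: -0.7045x+0.4098y = 0.0007−0.1202z; -0.7045x+-0.4098y = 0.0007−0.1202z
Cramer: x(z) = -0.0010+0.1706z;  y(z) = 0.0000-0.0000z
quadratic in z: (1.0291)z²+(-0.0118)z+(-0.0732)=0, √Δ=0.5491 → z ∈ {-0.2610, 0.2725}; z = -0.2610 (taking z<0)
x = -0.0456, y = 0.0000

(-0.0456, 0.0000, -0.2610)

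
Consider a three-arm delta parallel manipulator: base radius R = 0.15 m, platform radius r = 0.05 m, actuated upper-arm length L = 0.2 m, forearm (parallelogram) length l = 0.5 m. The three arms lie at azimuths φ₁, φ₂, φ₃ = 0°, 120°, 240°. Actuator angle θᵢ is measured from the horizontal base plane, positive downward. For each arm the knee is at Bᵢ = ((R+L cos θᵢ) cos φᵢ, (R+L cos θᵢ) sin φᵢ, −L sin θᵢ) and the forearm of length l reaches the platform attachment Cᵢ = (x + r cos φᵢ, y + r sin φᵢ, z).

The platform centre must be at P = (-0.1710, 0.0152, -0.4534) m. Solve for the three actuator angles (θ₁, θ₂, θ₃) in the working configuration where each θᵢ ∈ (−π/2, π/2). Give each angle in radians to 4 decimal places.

θ₁ = 0.8726, θ₂ = 0.0875, θ₃ = 0.1744

arm 1 (φ=0.0°): x'=-0.1710, y'=0.0152
  A cos θ + B sin θ = C:  0.2710·cos θ + -0.4534·sin θ = -0.1731
  γ=atan2(-0.4534,0.2710)=-1.0321;  ψ=arccos(-0.3277)=1.9047;  θ1=γ+ψ≈0.8726
φ2=120.0° → target in arm frame (0.0987, 0.1405)
  A cos θ + B sin θ = C:  0.0013·cos θ + -0.4534·sin θ = -0.0383
  √(A²+B²)=0.4534;  θ2 = -1.5678+1.6553 ≈ 0.0875
φ3=240.0° → target in arm frame (0.0723, -0.1557)
  A=0.0277, B=-0.4534, C=(l²−L²−A²−y'²−z²)/(2L)=-0.0514
  √(A²+B²)=0.4542;  θ3 = -1.5099+1.6843 ≈ 0.1744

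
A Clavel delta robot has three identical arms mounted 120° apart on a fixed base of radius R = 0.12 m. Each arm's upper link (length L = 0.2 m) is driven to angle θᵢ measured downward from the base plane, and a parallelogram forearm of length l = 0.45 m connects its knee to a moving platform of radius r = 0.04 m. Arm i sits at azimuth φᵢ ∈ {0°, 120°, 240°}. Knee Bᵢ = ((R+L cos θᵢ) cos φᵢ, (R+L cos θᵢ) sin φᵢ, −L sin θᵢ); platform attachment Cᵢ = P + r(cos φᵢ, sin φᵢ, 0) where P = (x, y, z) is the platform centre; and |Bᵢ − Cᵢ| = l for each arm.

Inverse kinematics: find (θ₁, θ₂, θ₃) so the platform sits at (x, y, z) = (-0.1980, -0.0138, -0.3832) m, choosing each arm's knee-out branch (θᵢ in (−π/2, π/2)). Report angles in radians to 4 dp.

θ₁ = 0.9601, θ₂ = 0.0875, θ₃ = 0.0000

rotate P by −φ1: (-0.1980, -0.0138, -0.3832)
  A cos θ + B sin θ = C:  0.2780·cos θ + -0.3832·sin θ = -0.1545
  θ1 = atan2(B,A) + arccos(C/0.4734) = 0.9601
φ2=120.0° → target in arm frame (0.0870, 0.1784)
  e−x'=-0.0070;  (l²−L²−(e−x')²−y'²−z²)/2L = -0.0405
  √(A²+B²)=0.3833;  θ2 = -1.5892+1.6767 ≈ 0.0875
φ3=240.0° → target in arm frame (0.1110, -0.1646)
  A=-0.0310, B=-0.3832, C=(l²−L²−A²−y'²−z²)/(2L)=-0.0310
  γ=atan2(-0.3832,-0.0310)=-1.6514;  ψ=arccos(-0.0805)=1.6514;  θ3=γ+ψ≈0.0000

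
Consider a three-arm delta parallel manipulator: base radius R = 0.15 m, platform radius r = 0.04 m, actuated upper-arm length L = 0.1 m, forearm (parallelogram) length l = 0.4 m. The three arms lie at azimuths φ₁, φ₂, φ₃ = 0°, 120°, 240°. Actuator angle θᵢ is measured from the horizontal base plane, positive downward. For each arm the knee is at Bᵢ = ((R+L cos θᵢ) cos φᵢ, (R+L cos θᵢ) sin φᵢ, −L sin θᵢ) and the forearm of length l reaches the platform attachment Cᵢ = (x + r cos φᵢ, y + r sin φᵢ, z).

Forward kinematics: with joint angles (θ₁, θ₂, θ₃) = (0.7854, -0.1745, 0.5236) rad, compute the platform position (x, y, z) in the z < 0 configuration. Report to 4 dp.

O1 = (0.1807·cos0.0°, 0.1807·sin0.0°, -0.0707) = (0.1807, 0.0000, -0.0707)
O2 = (0.2085·cos120.0°, 0.2085·sin120.0°, 0.0174) = (-0.1042, 0.1806, 0.0174)
arm 3 at φ=240.0°: (R−r)+L cos θ3 = 0.1966;  O3 = (-0.0983, -0.1703, -0.0500)
subtract pairs → two planes through P
plane₁₂: -0.5699x+0.3611y+0.1761z = 0.0061
det = 0.3956;  x = -0.0085+0.1894z,  y = 0.0036+-0.1888z
quadratic in z: (1.0715)z²+(0.0684)z+(-0.1192)=0, √Δ=0.7181 → z ∈ {-0.3670, 0.3031}; z = -0.3670 (taking z<0)
x = -0.0780, y = 0.0729

(-0.0780, 0.0729, -0.3670)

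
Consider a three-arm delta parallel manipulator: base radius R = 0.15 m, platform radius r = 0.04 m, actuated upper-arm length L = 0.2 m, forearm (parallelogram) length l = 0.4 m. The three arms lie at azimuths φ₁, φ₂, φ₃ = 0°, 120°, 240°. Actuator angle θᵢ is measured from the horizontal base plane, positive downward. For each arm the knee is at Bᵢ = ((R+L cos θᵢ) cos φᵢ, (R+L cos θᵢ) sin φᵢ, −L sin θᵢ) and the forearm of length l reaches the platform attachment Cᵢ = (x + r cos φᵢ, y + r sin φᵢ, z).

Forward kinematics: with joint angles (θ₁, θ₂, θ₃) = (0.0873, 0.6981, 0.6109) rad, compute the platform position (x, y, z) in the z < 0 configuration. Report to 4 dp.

arm 1 at φ=0.0°: ρ1 = 0.3092;  O1 = (0.3092, 0.0000, -0.0174)
φ2=120.0°: virtual centre (-0.1316, 0.2279, -0.1286), radius l
arm 3 at φ=240.0°: ρ3 = 0.2738;  O3 = (-0.1369, -0.2371, -0.1147)
eliminate P² terms by subtracting sphere 1 from 2 and 3
[-0.8817 0.4559 -0.2222]·P = -0.0101;  [-0.8923 -0.4743 -0.1946]·P = -0.0078
det = 0.8250;  x = 0.0101+-0.2353z,  y = -0.0026+0.0324z
sphere 1 gives Az²+Bz+C=0 with A=1.0564, B=0.1755, C=-0.0702;  B²−4AC=0.3275;  roots -0.3539, 0.1878;  negative root z = -0.3539
x = 0.0934, y = -0.0141

(0.0934, -0.0141, -0.3539)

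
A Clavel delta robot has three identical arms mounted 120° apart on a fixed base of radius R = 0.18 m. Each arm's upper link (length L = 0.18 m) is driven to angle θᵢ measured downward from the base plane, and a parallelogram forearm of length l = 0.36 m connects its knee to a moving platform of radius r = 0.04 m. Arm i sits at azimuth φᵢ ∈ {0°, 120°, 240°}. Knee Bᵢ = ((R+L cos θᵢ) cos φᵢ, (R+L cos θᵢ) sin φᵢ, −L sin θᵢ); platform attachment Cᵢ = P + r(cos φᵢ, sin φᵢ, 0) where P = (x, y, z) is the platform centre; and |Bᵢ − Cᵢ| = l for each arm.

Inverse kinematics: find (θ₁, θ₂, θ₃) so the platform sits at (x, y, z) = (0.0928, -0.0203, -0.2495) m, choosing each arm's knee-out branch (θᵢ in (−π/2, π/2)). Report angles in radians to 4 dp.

arm 1 (φ=0.0°): x'=0.0928, y'=-0.0203
  A cos θ + B sin θ = C:  0.0472·cos θ + -0.2495·sin θ = 0.0897
  γ=atan2(-0.2495,0.0472)=-1.3838;  ψ=arccos(0.3534)=1.2095;  θ1=γ+ψ≈-0.1743
arm 2 (φ=120.0°): x'=-0.0640, y'=-0.0702
  A=0.2040, B=-0.2495, C=(l²−L²−A²−y'²−z²)/(2L)=-0.0322
  √(A²+B²)=0.3223;  θ2 = -0.8854+1.6709 ≈ 0.7854
rotate P by −φ3: (-0.0288, 0.0905, -0.2495)
  A cos θ + B sin θ = C:  0.1688·cos θ + -0.2495·sin θ = -0.0048
  √(A²+B²)=0.3012;  θ3 = -0.9759+1.5869 ≈ 0.6109

θ₁ = -0.1743, θ₂ = 0.7854, θ₃ = 0.6109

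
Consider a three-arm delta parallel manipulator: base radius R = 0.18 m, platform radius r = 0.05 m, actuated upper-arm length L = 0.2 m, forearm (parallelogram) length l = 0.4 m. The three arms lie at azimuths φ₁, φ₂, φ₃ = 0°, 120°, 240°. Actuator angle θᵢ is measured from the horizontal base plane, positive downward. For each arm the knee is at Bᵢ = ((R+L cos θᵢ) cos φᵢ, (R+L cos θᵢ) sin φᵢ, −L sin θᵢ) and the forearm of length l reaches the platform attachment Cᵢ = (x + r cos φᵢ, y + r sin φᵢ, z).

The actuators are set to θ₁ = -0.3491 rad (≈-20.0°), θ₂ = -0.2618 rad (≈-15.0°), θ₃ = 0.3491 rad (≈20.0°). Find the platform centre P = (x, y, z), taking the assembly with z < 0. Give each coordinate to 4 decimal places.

φ1=0.0°: virtual centre (0.3179, 0.0000, 0.0684), radius l
S2 = (0.3232·cos120.0°, 0.3232·sin120.0°, 0.0518) = (-0.1616, 0.2799, 0.0518)
φ3=240.0°: virtual centre (-0.1590, -0.2753, -0.0684), radius l
|S₂|²−|S₁|² = 0.0014;  |S₃|²−|S₁|² = 0.0000
linear system: -0.9591x+0.5598y = 0.0014−-0.0333z; -0.9538x+-0.5507y = 0.0000−-0.2736z
det = 1.0621;  x = -0.0007+-0.1615z,  y = 0.0012+-0.2172z
into |P−S₁|² = l²: 1.0733z² + -0.0344z + -0.0538 = 0;  Δ = 0.2321;  z = -0.2084 or 0.2405 → z<0 root = -0.2084
x = 0.0329, y = 0.0465

(0.0329, 0.0465, -0.2084)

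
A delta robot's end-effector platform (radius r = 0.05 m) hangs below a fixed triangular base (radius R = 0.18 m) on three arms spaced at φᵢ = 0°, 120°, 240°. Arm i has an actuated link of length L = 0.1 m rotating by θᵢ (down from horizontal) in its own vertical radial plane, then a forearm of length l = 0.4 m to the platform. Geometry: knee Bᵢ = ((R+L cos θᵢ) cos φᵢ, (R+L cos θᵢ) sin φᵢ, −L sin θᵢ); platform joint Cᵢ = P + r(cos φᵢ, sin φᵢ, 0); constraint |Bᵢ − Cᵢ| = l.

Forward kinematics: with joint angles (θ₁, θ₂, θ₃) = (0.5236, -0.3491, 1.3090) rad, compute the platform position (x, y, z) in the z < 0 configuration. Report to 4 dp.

centre 1 = (0.2166·cos0.0°, 0.2166·sin0.0°, -0.0500) = (0.2166, 0.0000, -0.0500)
φ2=120.0°: virtual centre (-0.1120, 0.1940, 0.0342), radius l
φ3=240.0°: virtual centre (-0.0779, -0.1350, -0.0966), radius l
subtract pairs → two planes through P
[-0.6572 0.3879 0.1684]·P = 0.0019;  [-0.5891 -0.2700 -0.0932]·P = -0.0158
det = 0.4060;  x = 0.0138+0.0230z,  y = 0.0283+-0.3952z
quadratic in z: (1.1567)z²+(0.0683)z+(-0.1156)=0, √Δ=0.7344 → z ∈ {-0.3470, 0.2879}; z = -0.3470 (taking z<0)
x = 0.0058, y = 0.1655

(0.0058, 0.1655, -0.3470)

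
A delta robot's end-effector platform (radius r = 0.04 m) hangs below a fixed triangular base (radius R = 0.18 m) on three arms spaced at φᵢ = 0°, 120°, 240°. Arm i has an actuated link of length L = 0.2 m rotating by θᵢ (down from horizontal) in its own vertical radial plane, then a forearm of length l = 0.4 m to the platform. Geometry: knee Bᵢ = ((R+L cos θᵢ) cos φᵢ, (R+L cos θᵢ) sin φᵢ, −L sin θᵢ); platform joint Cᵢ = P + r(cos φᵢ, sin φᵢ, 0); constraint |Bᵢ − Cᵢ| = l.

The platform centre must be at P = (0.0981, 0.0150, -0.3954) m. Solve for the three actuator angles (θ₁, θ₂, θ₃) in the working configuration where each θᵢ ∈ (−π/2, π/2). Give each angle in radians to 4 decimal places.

φ1=0.0° → target in arm frame (0.0981, 0.0150)
  A=0.0419, B=-0.3954, C=(l²−L²−A²−y'²−z²)/(2L)=-0.0958
  √(A²+B²)=0.3976;  θ1 = -1.4652+1.8141 ≈ 0.3489
rotate P by −φ2: (-0.0361, -0.0925, -0.3954)
  A cos θ + B sin θ = C:  0.1761·cos θ + -0.3954·sin θ = -0.1897
  θ2 = atan2(B,A) + arccos(C/0.4328) = 0.8726
arm 3 (φ=240.0°): x'=-0.0620, y'=0.0775
  e−x'=0.2020;  (l²−L²−(e−x')²−y'²−z²)/2L = -0.2079
  θ3 = atan2(B,A) + arccos(C/0.4440) = 0.9597

θ₁ = 0.3489, θ₂ = 0.8726, θ₃ = 0.9597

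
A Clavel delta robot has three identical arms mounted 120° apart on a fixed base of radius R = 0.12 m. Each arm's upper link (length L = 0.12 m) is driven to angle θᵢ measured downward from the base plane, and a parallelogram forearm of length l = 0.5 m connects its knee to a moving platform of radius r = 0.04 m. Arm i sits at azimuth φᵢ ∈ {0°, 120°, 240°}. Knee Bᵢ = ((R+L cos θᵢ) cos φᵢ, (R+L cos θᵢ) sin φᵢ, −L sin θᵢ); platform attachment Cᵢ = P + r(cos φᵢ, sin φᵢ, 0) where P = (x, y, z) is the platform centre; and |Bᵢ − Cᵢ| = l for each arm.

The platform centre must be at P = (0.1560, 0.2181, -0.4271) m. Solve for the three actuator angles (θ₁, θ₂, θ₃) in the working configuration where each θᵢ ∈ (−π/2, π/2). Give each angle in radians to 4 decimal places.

θ₁ = -0.1746, θ₂ = -0.0003, θ₃ = 1.2215

φ1=0.0° → target in arm frame (0.1560, 0.2181)
  e−x'=-0.0760;  (l²−L²−(e−x')²−y'²−z²)/2L = -0.0007
  √(A²+B²)=0.4338;  θ1 = -1.7469+1.5723 ≈ -0.1746
arm 2 (φ=120.0°): x'=0.1109, y'=-0.2441
  A=-0.0309, B=-0.4271, C=(l²−L²−A²−y'²−z²)/(2L)=-0.0307
  γ=atan2(-0.4271,-0.0309)=-1.6430;  ψ=arccos(-0.0718)=1.6426;  θ2=γ+ψ≈-0.0003
arm 3 (φ=240.0°): x'=-0.2669, y'=0.0260
  A=0.3469, B=-0.4271, C=(l²−L²−A²−y'²−z²)/(2L)=-0.2826
  θ3 = atan2(B,A) + arccos(C/0.5502) = 1.2215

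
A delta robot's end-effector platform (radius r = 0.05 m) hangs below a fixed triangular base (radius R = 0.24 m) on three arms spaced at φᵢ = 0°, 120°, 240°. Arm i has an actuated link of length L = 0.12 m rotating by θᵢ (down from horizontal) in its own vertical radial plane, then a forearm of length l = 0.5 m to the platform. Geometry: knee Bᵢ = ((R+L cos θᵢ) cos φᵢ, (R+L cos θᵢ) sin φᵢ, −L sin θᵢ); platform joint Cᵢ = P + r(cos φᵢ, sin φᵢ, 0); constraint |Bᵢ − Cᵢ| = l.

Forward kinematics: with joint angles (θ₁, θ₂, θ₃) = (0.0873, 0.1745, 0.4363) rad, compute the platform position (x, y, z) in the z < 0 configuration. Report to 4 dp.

(0.0259, 0.0276, -0.4213)

φ1=0.0°: virtual centre (0.3095, 0.0000, -0.0105), radius l
S2 = (0.3082·cos120.0°, 0.3082·sin120.0°, -0.0208) = (-0.1541, 0.2669, -0.0208)
S3 = (0.2988·cos240.0°, 0.2988·sin240.0°, -0.0507) = (-0.1494, -0.2587, -0.0507)
subtract pairs → two planes through P
[-0.9273 0.5338 -0.0207]·P = -0.0005;  [-0.9178 -0.5175 -0.0805]·P = -0.0041
Cramer: x(z) = 0.0025-0.0554z;  y(z) = 0.0034-0.0573z
quadratic in z: (1.0064)z²+(0.0545)z+(-0.1556)=0, √Δ=0.7934 → z ∈ {-0.4213, 0.3671}; z = -0.4213 (taking z<0)
x = 0.0259, y = 0.0276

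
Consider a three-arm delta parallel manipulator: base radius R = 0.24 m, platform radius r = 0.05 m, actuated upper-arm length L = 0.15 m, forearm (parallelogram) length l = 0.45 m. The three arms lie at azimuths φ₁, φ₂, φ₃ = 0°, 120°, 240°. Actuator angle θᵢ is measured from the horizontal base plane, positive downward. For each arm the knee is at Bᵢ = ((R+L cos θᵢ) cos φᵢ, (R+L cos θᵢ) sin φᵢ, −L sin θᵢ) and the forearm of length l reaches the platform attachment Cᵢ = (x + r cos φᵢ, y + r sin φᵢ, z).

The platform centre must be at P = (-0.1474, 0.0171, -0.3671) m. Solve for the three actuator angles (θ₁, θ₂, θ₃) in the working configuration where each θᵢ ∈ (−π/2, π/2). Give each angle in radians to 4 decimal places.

θ₁ = 1.2219, θ₂ = 0.0871, θ₃ = 0.2617

rotate P by −φ1: (-0.1474, 0.0171, -0.3671)
  A cos θ + B sin θ = C:  0.3374·cos θ + -0.3671·sin θ = -0.2296
  θ1 = atan2(B,A) + arccos(C/0.4986) = 1.2219
arm 2 (φ=120.0°): x'=0.0885, y'=0.1191
  A=0.1015, B=-0.3671, C=(l²−L²−A²−y'²−z²)/(2L)=0.0692
  γ=atan2(-0.3671,0.1015)=-1.3011;  ψ=arccos(0.1816)=1.3882;  θ2=γ+ψ≈0.0871
φ3=240.0° → target in arm frame (0.0589, -0.1362)
  A=0.1311, B=-0.3671, C=(l²−L²−A²−y'²−z²)/(2L)=0.0317
  γ=atan2(-0.3671,0.1311)=-1.2278;  ψ=arccos(0.0812)=1.4895;  θ3=γ+ψ≈0.2617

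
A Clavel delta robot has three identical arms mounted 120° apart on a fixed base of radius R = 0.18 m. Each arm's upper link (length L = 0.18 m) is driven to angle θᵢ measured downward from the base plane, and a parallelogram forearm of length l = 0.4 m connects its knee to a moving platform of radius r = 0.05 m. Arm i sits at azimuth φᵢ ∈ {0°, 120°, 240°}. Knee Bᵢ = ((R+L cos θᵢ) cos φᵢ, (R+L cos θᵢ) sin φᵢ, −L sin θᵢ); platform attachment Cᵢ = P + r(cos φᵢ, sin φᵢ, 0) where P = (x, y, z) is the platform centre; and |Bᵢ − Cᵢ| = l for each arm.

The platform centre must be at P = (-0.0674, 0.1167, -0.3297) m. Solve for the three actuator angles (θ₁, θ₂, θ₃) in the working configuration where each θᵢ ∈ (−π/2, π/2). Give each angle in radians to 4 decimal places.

rotate P by −φ1: (-0.0674, 0.1167, -0.3297)
  A cos θ + B sin θ = C:  0.1974·cos θ + -0.3297·sin θ = -0.0936
  θ1 = atan2(B,A) + arccos(C/0.3843) = 0.7855
rotate P by −φ2: (0.1348, 0.0000, -0.3297)
  A=-0.0048, B=-0.3297, C=(l²−L²−A²−y'²−z²)/(2L)=0.0524
  θ2 = atan2(B,A) + arccos(C/0.3297) = -0.1741
φ3=240.0° → target in arm frame (-0.0674, -0.1167)
  e−x'=0.1974;  (l²−L²−(e−x')²−y'²−z²)/2L = -0.0936
  θ3 = atan2(B,A) + arccos(C/0.3843) = 0.7853

θ₁ = 0.7855, θ₂ = -0.1741, θ₃ = 0.7853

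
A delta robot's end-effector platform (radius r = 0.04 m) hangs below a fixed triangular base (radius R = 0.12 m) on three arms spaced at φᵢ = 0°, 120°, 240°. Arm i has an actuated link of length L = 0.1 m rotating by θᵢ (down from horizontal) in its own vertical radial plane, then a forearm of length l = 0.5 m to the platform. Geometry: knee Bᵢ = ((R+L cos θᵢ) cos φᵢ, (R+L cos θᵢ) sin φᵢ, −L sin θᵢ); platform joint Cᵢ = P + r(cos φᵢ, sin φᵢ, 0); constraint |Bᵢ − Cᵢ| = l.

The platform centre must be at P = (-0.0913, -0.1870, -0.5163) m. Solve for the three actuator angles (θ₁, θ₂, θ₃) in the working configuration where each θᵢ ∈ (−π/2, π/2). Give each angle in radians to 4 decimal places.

θ₁ = 1.3091, θ₂ = 1.3963, θ₃ = 0.1745

arm 1 (φ=0.0°): x'=-0.0913, y'=-0.1870
  A cos θ + B sin θ = C:  0.1713·cos θ + -0.5163·sin θ = -0.4544
  √(A²+B²)=0.5440;  θ1 = -1.2504+2.5595 ≈ 1.3091
rotate P by −φ2: (-0.1163, 0.1726, -0.5163)
  A cos θ + B sin θ = C:  0.1963·cos θ + -0.5163·sin θ = -0.4744
  θ2 = atan2(B,A) + arccos(C/0.5524) = 1.3963
φ3=240.0° → target in arm frame (0.2076, 0.0144)
  A=-0.1276, B=-0.5163, C=(l²−L²−A²−y'²−z²)/(2L)=-0.2153
  √(A²+B²)=0.5318;  θ3 = -1.8131+1.9875 ≈ 0.1745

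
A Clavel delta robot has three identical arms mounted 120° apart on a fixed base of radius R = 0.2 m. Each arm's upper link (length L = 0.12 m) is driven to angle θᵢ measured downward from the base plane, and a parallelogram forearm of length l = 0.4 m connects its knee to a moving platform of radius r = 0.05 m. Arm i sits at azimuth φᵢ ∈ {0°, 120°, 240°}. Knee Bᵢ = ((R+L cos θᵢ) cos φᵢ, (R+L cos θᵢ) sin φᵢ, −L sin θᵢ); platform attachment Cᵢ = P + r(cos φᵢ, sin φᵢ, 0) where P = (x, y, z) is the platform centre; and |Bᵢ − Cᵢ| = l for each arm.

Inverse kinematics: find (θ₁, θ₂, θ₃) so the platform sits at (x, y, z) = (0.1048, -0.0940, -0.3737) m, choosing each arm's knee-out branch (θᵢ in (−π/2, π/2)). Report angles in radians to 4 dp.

θ₁ = 0.1750, θ₂ = 1.3964, θ₃ = 0.6110

arm 1 (φ=0.0°): x'=0.1048, y'=-0.0940
  A=0.0452, B=-0.3737, C=(l²−L²−A²−y'²−z²)/(2L)=-0.0205
  γ=atan2(-0.3737,0.0452)=-1.4504;  ψ=arccos(-0.0546)=1.6254;  θ1=γ+ψ≈0.1750
φ2=120.0° → target in arm frame (-0.1338, -0.0438)
  e−x'=0.2838;  (l²−L²−(e−x')²−y'²−z²)/2L = -0.3188
  θ2 = atan2(B,A) + arccos(C/0.4693) = 1.3964
rotate P by −φ3: (0.0290, 0.1378, -0.3737)
  e−x'=0.1210;  (l²−L²−(e−x')²−y'²−z²)/2L = -0.1153
  θ3 = atan2(B,A) + arccos(C/0.3928) = 0.6110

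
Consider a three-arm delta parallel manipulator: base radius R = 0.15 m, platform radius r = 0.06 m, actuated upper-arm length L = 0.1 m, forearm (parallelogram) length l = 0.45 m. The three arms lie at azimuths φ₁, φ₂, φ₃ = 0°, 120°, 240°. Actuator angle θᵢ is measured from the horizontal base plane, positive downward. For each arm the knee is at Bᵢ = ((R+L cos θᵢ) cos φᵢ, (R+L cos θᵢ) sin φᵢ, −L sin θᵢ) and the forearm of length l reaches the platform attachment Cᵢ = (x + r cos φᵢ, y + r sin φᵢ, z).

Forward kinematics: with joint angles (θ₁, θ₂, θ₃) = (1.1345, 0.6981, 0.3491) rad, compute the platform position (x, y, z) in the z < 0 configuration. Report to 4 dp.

φ1=0.0°: virtual centre (0.1323, 0.0000, -0.0906), radius l
arm 2 at φ=120.0°: e+L cos θ2 = 0.1666;  centre 2 = (-0.0833, 0.1443, -0.0643)
centre 3 = (0.1840·cos240.0°, 0.1840·sin240.0°, -0.0342) = (-0.0920, -0.1593, -0.0342)
eliminate P² terms by subtracting sphere 1 from 2 and 3
[-0.4311 0.2886 0.0527]·P = 0.0062;  [-0.4485 -0.3186 0.1129]·P = 0.0093
det = 0.2668;  x = -0.0175+0.1850z,  y = -0.0046+0.0938z
quadratic in z: (1.0430)z²+(0.1250)z+(-0.1719)=0, √Δ=0.8559 → z ∈ {-0.4702, 0.3504}; z = -0.4702 (taking z<0)
x = -0.1045, y = -0.0487

(-0.1045, -0.0487, -0.4702)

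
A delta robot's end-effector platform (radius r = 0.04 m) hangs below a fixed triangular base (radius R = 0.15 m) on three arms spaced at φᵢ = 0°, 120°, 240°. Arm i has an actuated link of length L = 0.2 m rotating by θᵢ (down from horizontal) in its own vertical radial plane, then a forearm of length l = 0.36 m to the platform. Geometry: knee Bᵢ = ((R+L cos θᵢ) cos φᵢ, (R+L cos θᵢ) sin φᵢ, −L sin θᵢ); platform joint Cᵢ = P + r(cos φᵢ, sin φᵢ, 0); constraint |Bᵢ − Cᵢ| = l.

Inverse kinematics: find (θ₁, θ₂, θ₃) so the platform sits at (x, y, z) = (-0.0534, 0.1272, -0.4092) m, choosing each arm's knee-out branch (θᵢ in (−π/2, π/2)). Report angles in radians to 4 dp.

θ₁ = 1.1345, θ₂ = 0.4360, θ₃ = 1.2217

arm 1 (φ=0.0°): x'=-0.0534, y'=0.1272
  e−x'=0.1634;  (l²−L²−(e−x')²−y'²−z²)/2L = -0.3018
  θ1 = atan2(B,A) + arccos(C/0.4406) = 1.1345
arm 2 (φ=120.0°): x'=0.1369, y'=-0.0174
  e−x'=-0.0269;  (l²−L²−(e−x')²−y'²−z²)/2L = -0.1972
  γ=atan2(-0.4092,-0.0269)=-1.6363;  ψ=arccos(-0.4808)=2.0724;  θ2=γ+ψ≈0.4360
rotate P by −φ3: (-0.0835, -0.1098, -0.4092)
  A=0.1935, B=-0.4092, C=(l²−L²−A²−y'²−z²)/(2L)=-0.3183
  γ=atan2(-0.4092,0.1935)=-1.1292;  ψ=arccos(-0.7033)=2.3509;  θ3=γ+ψ≈1.2217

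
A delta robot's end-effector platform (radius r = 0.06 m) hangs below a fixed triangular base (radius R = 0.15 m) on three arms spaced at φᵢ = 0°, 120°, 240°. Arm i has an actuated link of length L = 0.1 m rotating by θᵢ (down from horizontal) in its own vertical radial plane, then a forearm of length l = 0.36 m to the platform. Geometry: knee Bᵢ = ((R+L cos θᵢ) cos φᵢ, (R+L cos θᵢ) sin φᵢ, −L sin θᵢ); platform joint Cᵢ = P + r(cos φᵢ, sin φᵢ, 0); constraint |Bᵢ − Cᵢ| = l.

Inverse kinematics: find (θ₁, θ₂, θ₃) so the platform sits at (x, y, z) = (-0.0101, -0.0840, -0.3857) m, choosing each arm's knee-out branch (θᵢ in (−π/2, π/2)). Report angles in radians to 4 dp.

θ₁ = 0.8729, θ₂ = 1.1349, θ₃ = 0.4368

arm 1 (φ=0.0°): x'=-0.0101, y'=-0.0840
  A cos θ + B sin θ = C:  0.1001·cos θ + -0.3857·sin θ = -0.2312
  θ1 = atan2(B,A) + arccos(C/0.3985) = 0.8729
arm 2 (φ=120.0°): x'=-0.0677, y'=0.0507
  A=0.1577, B=-0.3857, C=(l²−L²−A²−y'²−z²)/(2L)=-0.2830
  γ=atan2(-0.3857,0.1577)=-1.1827;  ψ=arccos(-0.6793)=2.3175;  θ2=γ+ψ≈1.1349
φ3=240.0° → target in arm frame (0.0778, 0.0333)
  A cos θ + B sin θ = C:  0.0122·cos θ + -0.3857·sin θ = -0.1521
  γ=atan2(-0.3857,0.0122)=-1.5392;  ψ=arccos(-0.3941)=1.9759;  θ3=γ+ψ≈0.4368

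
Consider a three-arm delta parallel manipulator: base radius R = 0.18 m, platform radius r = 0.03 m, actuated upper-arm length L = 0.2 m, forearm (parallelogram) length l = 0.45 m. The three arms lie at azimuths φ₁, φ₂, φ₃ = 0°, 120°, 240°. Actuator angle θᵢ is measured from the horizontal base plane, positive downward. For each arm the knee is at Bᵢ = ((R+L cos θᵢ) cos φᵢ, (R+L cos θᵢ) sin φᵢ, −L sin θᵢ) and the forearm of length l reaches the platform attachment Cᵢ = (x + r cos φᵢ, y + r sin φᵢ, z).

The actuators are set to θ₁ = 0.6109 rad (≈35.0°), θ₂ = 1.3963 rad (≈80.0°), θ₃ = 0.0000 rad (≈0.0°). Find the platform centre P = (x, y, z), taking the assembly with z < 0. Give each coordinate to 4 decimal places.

O1 = (0.3138·cos0.0°, 0.3138·sin0.0°, -0.1147) = (0.3138, 0.0000, -0.1147)
O2 = (0.1847·cos120.0°, 0.1847·sin120.0°, -0.1970) = (-0.0924, 0.1600, -0.1970)
O3 = (0.3500·cos240.0°, 0.3500·sin240.0°, 0.0000) = (-0.1750, -0.3031, 0.0000)
subtract pairs → two planes through P
plane₁₂: -0.8124x+0.3199y+-0.1645z = -0.0387
det = 0.8053;  x = 0.0248+-0.0327z,  y = -0.0580+0.4312z
quadratic in z: (1.1870)z²+(0.1983)z+(-0.1025)=0, √Δ=0.7251 → z ∈ {-0.3890, 0.2219}; z = -0.3890 (taking z<0)
x = 0.0376, y = -0.2257

(0.0376, -0.2257, -0.3890)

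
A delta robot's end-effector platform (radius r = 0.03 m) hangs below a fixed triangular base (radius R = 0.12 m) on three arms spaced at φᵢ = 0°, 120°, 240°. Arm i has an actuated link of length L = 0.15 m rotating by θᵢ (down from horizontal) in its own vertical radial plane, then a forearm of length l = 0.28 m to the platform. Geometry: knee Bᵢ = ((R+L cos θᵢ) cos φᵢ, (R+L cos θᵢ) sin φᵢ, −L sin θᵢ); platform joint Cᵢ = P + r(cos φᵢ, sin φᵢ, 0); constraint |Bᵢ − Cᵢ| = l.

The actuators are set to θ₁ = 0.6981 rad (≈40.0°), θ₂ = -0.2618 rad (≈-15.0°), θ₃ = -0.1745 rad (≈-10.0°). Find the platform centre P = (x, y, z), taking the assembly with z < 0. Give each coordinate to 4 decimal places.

(-0.0694, 0.0044, -0.1522)

S1 = (0.2049·cos0.0°, 0.2049·sin0.0°, -0.0964) = (0.2049, 0.0000, -0.0964)
arm 2 at φ=120.0°: ρ2 = 0.2349;  S2 = (-0.1174, 0.2034, 0.0388)
S3 = (0.2377·cos240.0°, 0.2377·sin240.0°, 0.0260) = (-0.1189, -0.2059, 0.0260)
eliminate P² terms by subtracting sphere 1 from 2 and 3
[-0.6447 0.4068 0.2705]·P = 0.0054;  [-0.6475 -0.4117 0.2449]·P = 0.0059
det = 0.5289;  x = -0.0087+0.3990z,  y = -0.0006+-0.0326z
sphere 1 gives Az²+Bz+C=0 with A=1.1602, B=0.0224, C=-0.0235;  B²−4AC=0.1094;  roots -0.1522, 0.1329;  negative root z = -0.1522
x = -0.0694, y = 0.0044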